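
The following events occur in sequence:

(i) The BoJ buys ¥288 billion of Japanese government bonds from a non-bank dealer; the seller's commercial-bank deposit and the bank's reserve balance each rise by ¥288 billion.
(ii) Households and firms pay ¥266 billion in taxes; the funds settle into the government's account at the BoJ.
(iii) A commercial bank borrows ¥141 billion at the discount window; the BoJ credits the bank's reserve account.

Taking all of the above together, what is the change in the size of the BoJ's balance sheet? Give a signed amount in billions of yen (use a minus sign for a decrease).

Asset purchase (from non-banks) ¥288 billion: a BoJ asset is acquired → +¥288B.
Government account inflow ¥266 billion: only the composition of liabilities changes → 0.
Discount-window loan ¥141 billion: a BoJ asset is acquired → +¥141B.
Net: 288 + 0 + 141 = +¥429 billion.

+¥429 billion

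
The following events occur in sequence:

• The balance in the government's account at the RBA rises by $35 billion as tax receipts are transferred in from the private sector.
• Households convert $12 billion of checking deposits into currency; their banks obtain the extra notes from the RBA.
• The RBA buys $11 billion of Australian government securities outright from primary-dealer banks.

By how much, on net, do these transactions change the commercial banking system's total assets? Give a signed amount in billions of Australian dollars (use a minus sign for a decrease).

-$47 billion

Government account inflow $35 billion: bank balance sheets shrink → −$35B.
Currency withdrawal $12 billion: bank balance sheets shrink → −$12B.
OMO purchase (from banks) $11 billion: just an asset swap on bank balance sheets → 0.
Net: −35 − 12 + 0 = -$47 billion.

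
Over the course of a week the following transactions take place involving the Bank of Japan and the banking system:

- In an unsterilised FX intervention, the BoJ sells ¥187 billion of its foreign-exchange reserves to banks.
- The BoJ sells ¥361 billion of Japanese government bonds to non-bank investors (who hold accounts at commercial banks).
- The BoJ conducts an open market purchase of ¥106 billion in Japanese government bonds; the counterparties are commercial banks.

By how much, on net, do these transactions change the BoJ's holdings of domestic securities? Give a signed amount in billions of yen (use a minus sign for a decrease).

FX sale ¥187 billion: the BoJ's securities portfolio is untouched → 0.
Asset sale (to non-banks) ¥361 billion: securities removed from the BoJ's portfolio → −¥361B.
OMO purchase (from banks) ¥106 billion: securities added to the BoJ's portfolio → +¥106B.
Net: 0 − 361 + 106 = -¥255 billion.

-¥255 billion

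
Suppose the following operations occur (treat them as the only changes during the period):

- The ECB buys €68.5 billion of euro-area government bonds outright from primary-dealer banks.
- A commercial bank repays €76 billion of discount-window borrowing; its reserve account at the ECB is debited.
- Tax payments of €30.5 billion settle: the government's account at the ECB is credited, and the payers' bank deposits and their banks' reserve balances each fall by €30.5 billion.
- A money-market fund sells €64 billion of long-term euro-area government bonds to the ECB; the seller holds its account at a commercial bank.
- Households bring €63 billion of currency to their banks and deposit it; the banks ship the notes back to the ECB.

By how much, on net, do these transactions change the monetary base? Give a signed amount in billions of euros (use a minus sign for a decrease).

OMO purchase (from banks) €68.5 billion: ECB balance sheet expands → +€68.5B.
Discount-window repayment €76 billion: ECB balance sheet contracts → −€76B.
Government account inflow €30.5 billion: reserves shift to a non-base liability → −€30.5B.
Asset purchase (from non-banks) €64 billion: ECB balance sheet expands → +€64B.
Currency deposit €63 billion: just a shift between currency and reserves — both are base money → 0.
Net: 68.5 − 76 − 30.5 + 64 + 0 = +€26 billion.

+€26 billion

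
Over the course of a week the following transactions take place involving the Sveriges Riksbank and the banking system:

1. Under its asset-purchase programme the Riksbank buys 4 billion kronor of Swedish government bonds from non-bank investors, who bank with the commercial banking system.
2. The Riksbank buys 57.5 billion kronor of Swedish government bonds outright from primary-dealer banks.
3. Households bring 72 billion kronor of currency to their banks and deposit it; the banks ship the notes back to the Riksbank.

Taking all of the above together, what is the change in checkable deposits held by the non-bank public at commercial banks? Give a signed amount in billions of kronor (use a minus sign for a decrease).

Riksbank balance sheet:
  Assets:      Securities +61.5B
  Liabilities: Bank reserves +133.5B, Currency in circulation −72B
Commercial banking system:
  Assets:      Reserves at CB +133.5B, Securities −57.5B
  Liabilities: Checkable deposits +76B
So the change in checkable deposits held by the non-bank public at commercial banks is +76 billion.

+76 billion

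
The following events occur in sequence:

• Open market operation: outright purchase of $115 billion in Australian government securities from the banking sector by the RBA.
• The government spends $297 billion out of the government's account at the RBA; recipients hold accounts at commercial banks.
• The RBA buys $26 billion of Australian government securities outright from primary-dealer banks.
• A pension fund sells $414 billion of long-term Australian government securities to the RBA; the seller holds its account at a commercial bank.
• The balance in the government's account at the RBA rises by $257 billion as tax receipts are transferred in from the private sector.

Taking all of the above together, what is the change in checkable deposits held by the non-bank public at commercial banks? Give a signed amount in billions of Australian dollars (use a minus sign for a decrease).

+$454 billion

RBA balance sheet:
  Assets:      Securities +$555B
  Liabilities: Bank reserves +$595B, Government deposits −$40B
Commercial banking system:
  Assets:      Reserves at CB +$595B, Securities −$141B
  Liabilities: Checkable deposits +$454B
So the change in checkable deposits held by the non-bank public at commercial banks is +$454 billion.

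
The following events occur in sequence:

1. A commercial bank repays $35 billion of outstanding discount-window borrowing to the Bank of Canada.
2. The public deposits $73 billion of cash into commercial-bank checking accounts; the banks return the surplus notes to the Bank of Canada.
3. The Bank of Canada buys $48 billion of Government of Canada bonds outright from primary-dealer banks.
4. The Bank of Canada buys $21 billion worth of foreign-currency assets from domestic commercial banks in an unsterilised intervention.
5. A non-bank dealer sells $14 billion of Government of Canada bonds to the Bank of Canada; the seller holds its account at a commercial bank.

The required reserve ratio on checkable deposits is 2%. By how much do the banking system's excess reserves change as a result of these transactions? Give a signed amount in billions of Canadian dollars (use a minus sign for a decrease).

Discount-window repayment $35 billion: reserves −$35B, deposits 0.
Currency deposit $73 billion: reserves +$73B, deposits +$73B.
OMO purchase (from banks) $48 billion: reserves +$48B, deposits 0.
FX purchase $21 billion: reserves +$21B, deposits 0.
Asset purchase (from non-banks) $14 billion: reserves +$14B, deposits +$14B.
Totals: Δreserves = +$121B, Δdeposits = +$87B.
Δrequired reserves = 2% × +$87B = +$1.74B.
Δexcess reserves = Δreserves − Δrequired = +$121B − (+$1.74B) = +$119.26 billion.

+$119.26 billion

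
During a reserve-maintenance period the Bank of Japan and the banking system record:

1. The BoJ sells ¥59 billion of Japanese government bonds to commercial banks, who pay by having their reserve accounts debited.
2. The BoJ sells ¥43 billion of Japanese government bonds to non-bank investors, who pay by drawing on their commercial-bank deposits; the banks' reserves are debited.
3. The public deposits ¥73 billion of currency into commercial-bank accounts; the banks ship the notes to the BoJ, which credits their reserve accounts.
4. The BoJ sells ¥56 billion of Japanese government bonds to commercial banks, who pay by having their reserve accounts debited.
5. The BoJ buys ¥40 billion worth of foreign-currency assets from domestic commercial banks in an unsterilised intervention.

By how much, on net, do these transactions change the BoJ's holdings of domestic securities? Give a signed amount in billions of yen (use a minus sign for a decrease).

BoJ balance sheet:
  Assets:      Securities −¥158B, Foreign assets +¥40B
  Liabilities: Bank reserves −¥45B, Currency in circulation −¥73B
So the change in the BoJ's holdings of domestic securities is -¥158 billion.

-¥158 billion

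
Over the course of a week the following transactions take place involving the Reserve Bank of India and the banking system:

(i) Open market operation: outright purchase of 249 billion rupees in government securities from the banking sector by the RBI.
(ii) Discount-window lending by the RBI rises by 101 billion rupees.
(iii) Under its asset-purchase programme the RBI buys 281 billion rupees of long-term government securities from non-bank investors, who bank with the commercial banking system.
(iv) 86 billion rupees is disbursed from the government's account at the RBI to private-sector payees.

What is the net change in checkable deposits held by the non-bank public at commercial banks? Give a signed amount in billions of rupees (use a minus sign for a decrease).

+367 billion

OMO purchase (from banks) 249 billion rupees: the counterparty is a bank, so public deposits are unchanged → 0.
Discount-window loan 101 billion rupees: the counterparty is a bank, so public deposits are unchanged → 0.
Asset purchase (from non-banks) 281 billion rupees: non-bank counterparties' bank balances rise → +281B.
Government spending 86 billion rupees: non-bank counterparties' bank balances rise → +86B.
Net: 0 + 0 + 281 + 86 = +367 billion.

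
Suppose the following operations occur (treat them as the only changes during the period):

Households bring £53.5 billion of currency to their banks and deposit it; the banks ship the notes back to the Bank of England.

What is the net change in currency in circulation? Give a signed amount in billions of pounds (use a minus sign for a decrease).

-£53.5 billion

Currency deposit £53.5 billion: notes return to the central bank → −£53.5B.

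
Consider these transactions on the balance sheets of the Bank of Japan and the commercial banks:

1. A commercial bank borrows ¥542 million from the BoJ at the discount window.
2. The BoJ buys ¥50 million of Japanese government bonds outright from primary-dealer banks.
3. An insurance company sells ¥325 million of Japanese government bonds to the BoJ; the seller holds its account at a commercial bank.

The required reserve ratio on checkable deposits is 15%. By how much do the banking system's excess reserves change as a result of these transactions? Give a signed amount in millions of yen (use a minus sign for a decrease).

Discount-window loan ¥542 million: reserves +¥542M, deposits 0.
OMO purchase (from banks) ¥50 million: reserves +¥50M, deposits 0.
Asset purchase (from non-banks) ¥325 million: reserves +¥325M, deposits +¥325M.
Totals: Δreserves = +¥917M, Δdeposits = +¥325M.
Δrequired reserves = 15% × +¥325M = +¥48.75M.
Δexcess reserves = Δreserves − Δrequired = +¥917M − (+¥48.75M) = +¥868.25 million.

+¥868.25 million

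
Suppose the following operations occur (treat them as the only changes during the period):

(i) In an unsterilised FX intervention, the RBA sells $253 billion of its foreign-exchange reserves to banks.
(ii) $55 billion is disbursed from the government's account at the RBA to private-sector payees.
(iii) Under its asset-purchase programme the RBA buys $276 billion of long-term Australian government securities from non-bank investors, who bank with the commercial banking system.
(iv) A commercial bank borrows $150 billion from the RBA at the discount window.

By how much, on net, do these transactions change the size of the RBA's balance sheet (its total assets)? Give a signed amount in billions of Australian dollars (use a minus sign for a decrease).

+$173 billion

FX sale $253 billion: an RBA asset is shed → −$253B.
Government spending $55 billion: only the composition of liabilities changes → 0.
Asset purchase (from non-banks) $276 billion: an RBA asset is acquired → +$276B.
Discount-window loan $150 billion: an RBA asset is acquired → +$150B.
Net: −253 + 0 + 276 + 150 = +$173 billion.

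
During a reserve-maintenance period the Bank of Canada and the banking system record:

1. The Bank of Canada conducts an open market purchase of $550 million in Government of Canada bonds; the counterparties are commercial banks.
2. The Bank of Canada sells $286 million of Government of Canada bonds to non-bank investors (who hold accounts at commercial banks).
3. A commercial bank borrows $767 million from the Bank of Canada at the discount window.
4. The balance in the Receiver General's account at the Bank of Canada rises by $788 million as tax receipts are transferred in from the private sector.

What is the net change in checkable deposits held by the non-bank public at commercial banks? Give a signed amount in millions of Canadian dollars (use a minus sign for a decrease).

-$1074 million

OMO purchase (from banks) $550 million: the counterparty is a bank, so public deposits are unchanged → 0.
Asset sale (to non-banks) $286 million: non-bank counterparties' bank balances fall → −$286M.
Discount-window loan $767 million: the counterparty is a bank, so public deposits are unchanged → 0.
Government account inflow $788 million: non-bank counterparties' bank balances fall → −$788M.
Net: 0 − 286 + 0 − 788 = -$1074 million.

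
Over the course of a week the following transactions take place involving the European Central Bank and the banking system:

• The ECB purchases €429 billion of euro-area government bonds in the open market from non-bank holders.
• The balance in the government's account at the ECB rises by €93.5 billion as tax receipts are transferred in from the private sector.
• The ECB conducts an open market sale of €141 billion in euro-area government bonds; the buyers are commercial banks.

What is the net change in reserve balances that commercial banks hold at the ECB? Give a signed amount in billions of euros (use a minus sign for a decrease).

Asset purchase (from non-banks) €429 billion: the ECB pays by crediting reserve accounts → +€429B.
Government account inflow €93.5 billion: funds move from bank reserves into the government account → −€93.5B.
OMO sale (to banks) €141 billion: the buying banks pay out of their reserve balances → −€141B.
Net: 429 − 93.5 − 141 = +€194.5 billion.

+€194.5 billion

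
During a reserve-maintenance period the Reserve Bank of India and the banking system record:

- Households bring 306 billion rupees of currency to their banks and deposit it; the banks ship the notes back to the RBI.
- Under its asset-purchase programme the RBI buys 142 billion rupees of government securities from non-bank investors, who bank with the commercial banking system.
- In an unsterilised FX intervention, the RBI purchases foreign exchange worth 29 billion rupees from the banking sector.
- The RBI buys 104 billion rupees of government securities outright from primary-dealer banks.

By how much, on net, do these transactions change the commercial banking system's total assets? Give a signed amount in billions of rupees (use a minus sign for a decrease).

Currency deposit 306 billion rupees: bank balance sheets expand → +306B.
Asset purchase (from non-banks) 142 billion rupees: bank balance sheets expand → +142B.
FX purchase 29 billion rupees: just an asset swap on bank balance sheets → 0.
OMO purchase (from banks) 104 billion rupees: just an asset swap on bank balance sheets → 0.
Net: 306 + 142 + 0 + 0 = +448 billion.

+448 billion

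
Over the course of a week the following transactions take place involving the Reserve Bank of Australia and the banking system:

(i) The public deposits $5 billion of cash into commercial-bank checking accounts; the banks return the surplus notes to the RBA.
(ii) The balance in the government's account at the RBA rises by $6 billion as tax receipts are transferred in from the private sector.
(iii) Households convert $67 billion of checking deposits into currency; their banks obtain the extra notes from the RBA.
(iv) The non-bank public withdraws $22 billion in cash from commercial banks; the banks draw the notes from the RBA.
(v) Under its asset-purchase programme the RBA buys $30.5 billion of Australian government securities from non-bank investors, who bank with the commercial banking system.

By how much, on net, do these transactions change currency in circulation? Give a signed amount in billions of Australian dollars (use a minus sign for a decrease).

RBA balance sheet:
  Assets:      Securities +$30.5B
  Liabilities: Bank reserves −$59.5B, Currency in circulation +$84B, Government deposits +$6B
So the change in currency in circulation is +$84 billion.

+$84 billion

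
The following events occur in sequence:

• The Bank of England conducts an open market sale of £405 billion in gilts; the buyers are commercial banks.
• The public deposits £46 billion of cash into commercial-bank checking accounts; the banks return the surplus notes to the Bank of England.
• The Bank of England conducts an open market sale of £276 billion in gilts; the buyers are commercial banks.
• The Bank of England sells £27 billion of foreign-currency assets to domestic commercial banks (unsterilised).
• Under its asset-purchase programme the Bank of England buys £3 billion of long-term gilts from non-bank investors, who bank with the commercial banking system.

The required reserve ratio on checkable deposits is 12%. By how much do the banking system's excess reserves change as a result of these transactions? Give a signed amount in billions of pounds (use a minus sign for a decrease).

-£664.88 billion

OMO sale (to banks) £405 billion: reserves −£405B, deposits 0.
Currency deposit £46 billion: reserves +£46B, deposits +£46B.
OMO sale (to banks) £276 billion: reserves −£276B, deposits 0.
FX sale £27 billion: reserves −£27B, deposits 0.
Asset purchase (from non-banks) £3 billion: reserves +£3B, deposits +£3B.
Totals: Δreserves = −£659B, Δdeposits = +£49B.
Δrequired reserves = 12% × +£49B = +£5.88B.
Δexcess reserves = Δreserves − Δrequired = −£659B − (+£5.88B) = -£664.88 billion.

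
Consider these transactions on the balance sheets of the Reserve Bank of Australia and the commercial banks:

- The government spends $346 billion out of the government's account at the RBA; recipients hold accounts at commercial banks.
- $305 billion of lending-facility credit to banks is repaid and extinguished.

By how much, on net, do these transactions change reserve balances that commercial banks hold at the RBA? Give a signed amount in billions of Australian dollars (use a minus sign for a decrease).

+$41 billion

Government spending $346 billion: government payments flow into bank reserve accounts → +$346B.
Discount-window repayment $305 billion: repayment is debited from reserves → −$305B.
Net: 346 − 305 = +$41 billion.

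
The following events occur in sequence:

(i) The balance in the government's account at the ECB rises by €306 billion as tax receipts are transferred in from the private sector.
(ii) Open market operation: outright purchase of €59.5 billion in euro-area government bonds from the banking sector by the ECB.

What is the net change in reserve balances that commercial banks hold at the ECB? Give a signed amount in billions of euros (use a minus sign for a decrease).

ECB balance sheet:
  Assets:      Securities +€59.5B
  Liabilities: Bank reserves −€246.5B, Government deposits +€306B
So the change in reserve balances that commercial banks hold at the ECB is -€246.5 billion.

-€246.5 billion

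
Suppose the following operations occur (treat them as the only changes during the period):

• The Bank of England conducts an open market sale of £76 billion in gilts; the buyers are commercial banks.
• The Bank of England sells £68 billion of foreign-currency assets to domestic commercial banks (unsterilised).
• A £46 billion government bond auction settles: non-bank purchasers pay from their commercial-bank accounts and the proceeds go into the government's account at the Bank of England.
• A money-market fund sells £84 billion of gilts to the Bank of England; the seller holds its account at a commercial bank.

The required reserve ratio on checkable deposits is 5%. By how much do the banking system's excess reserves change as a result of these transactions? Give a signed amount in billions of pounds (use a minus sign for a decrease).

-£107.9 billion

OMO sale (to banks) £76 billion: reserves −£76B, deposits 0.
FX sale £68 billion: reserves −£68B, deposits 0.
Government account inflow £46 billion: reserves −£46B, deposits −£46B.
Asset purchase (from non-banks) £84 billion: reserves +£84B, deposits +£84B.
Totals: Δreserves = −£106B, Δdeposits = +£38B.
Δrequired reserves = 5% × +£38B = +£1.9B.
Δexcess reserves = Δreserves − Δrequired = −£106B − (+£1.9B) = -£107.9 billion.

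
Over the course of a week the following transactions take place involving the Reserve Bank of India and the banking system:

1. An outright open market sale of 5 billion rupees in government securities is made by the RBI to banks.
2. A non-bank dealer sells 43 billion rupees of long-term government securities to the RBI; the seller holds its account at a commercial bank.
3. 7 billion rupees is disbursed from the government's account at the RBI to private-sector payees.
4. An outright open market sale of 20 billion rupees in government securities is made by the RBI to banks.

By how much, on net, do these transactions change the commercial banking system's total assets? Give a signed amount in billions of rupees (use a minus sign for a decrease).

+50 billion

OMO sale (to banks) 5 billion rupees: just an asset swap on bank balance sheets → 0.
Asset purchase (from non-banks) 43 billion rupees: bank balance sheets expand → +43B.
Government spending 7 billion rupees: bank balance sheets expand → +7B.
OMO sale (to banks) 20 billion rupees: just an asset swap on bank balance sheets → 0.
Net: 0 + 43 + 7 + 0 = +50 billion.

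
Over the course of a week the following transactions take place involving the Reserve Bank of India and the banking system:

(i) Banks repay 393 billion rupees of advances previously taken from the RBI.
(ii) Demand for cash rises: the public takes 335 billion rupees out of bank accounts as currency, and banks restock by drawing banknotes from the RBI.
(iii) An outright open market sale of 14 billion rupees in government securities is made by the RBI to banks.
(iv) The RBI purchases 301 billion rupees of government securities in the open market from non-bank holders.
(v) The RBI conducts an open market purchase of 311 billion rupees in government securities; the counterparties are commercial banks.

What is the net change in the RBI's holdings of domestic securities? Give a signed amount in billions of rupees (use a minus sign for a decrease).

+598 billion

Discount-window repayment 393 billion rupees: the RBI's securities portfolio is untouched → 0.
Currency withdrawal 335 billion rupees: the RBI's securities portfolio is untouched → 0.
OMO sale (to banks) 14 billion rupees: securities removed from the RBI's portfolio → −14B.
Asset purchase (from non-banks) 301 billion rupees: securities added to the RBI's portfolio → +301B.
OMO purchase (from banks) 311 billion rupees: securities added to the RBI's portfolio → +311B.
Net: 0 + 0 − 14 + 301 + 311 = +598 billion.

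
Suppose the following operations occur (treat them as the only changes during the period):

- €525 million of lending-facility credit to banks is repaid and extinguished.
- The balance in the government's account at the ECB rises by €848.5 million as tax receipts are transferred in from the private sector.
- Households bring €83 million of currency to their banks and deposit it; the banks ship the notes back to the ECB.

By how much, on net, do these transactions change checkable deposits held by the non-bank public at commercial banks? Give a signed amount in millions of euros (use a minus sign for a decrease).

Discount-window repayment €525 million: the counterparty is a bank, so public deposits are unchanged → 0.
Government account inflow €848.5 million: non-bank counterparties' bank balances fall → −€848.5M.
Currency deposit €83 million: non-bank counterparties' bank balances rise → +€83M.
Net: 0 − 848.5 + 83 = -€765.5 million.

-€765.5 million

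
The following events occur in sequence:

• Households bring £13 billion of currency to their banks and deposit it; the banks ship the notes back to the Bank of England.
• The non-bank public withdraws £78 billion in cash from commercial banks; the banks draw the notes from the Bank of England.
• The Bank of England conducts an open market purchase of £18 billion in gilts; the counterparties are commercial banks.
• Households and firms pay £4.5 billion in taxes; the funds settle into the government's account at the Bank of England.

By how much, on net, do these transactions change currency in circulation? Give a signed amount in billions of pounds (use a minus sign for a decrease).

+£65 billion

Bank of England balance sheet:
  Assets:      Securities +£18B
  Liabilities: Bank reserves −£51.5B, Currency in circulation +£65B, Government deposits +£4.5B
So the change in currency in circulation is +£65 billion.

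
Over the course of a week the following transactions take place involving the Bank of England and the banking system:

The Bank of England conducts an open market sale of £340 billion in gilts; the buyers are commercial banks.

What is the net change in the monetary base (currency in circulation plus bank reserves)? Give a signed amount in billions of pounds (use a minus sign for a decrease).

OMO sale (to banks) £340 billion: Bank of England balance sheet contracts → −£340B.

-£340 billion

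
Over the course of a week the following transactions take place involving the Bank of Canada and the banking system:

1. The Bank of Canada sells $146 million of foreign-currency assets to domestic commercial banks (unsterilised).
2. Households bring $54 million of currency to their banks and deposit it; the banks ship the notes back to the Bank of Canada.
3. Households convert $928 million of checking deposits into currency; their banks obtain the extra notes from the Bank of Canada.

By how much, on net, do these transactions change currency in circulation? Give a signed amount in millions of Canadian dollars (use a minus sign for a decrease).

+$874 million

FX sale $146 million: no currency enters or leaves circulation → 0.
Currency deposit $54 million: notes return to the central bank → −$54M.
Currency withdrawal $928 million: notes leave the central bank → +$928M.
Net: 0 − 54 + 928 = +$874 million.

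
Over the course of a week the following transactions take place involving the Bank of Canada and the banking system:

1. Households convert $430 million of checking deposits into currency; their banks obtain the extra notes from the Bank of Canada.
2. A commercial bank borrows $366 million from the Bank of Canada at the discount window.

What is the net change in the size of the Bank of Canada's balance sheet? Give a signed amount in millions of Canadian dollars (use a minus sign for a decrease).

Currency withdrawal $430 million: only the composition of liabilities changes → 0.
Discount-window loan $366 million: a Bank of Canada asset is acquired → +$366M.
Net: 0 + 366 = +$366 million.

+$366 million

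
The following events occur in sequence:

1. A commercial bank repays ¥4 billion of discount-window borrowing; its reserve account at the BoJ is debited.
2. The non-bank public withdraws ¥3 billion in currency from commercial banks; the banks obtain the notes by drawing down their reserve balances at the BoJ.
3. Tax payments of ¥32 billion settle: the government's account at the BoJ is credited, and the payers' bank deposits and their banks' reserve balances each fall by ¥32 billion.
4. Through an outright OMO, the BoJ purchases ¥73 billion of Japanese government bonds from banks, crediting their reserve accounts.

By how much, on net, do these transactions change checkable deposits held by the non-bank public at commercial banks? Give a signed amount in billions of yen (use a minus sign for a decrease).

-¥35 billion

Discount-window repayment ¥4 billion: the counterparty is a bank, so public deposits are unchanged → 0.
Currency withdrawal ¥3 billion: non-bank counterparties' bank balances fall → −¥3B.
Government account inflow ¥32 billion: non-bank counterparties' bank balances fall → −¥32B.
OMO purchase (from banks) ¥73 billion: the counterparty is a bank, so public deposits are unchanged → 0.
Net: 0 − 3 − 32 + 0 = -¥35 billion.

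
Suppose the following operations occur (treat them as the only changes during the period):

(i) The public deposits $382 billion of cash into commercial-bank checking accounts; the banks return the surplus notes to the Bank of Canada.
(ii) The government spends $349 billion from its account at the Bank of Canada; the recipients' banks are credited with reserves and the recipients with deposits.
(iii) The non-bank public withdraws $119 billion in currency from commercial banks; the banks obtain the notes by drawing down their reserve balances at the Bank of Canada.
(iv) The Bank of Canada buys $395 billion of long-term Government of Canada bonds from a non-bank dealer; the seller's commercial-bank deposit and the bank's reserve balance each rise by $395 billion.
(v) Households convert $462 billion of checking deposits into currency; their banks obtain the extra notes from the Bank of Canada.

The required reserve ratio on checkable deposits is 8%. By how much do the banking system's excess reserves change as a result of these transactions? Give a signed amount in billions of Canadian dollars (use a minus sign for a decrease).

Currency deposit $382 billion: reserves +$382B, deposits +$382B.
Government spending $349 billion: reserves +$349B, deposits +$349B.
Currency withdrawal $119 billion: reserves −$119B, deposits −$119B.
Asset purchase (from non-banks) $395 billion: reserves +$395B, deposits +$395B.
Currency withdrawal $462 billion: reserves −$462B, deposits −$462B.
Totals: Δreserves = +$545B, Δdeposits = +$545B.
Δrequired reserves = 8% × +$545B = +$43.6B.
Δexcess reserves = Δreserves − Δrequired = +$545B − (+$43.6B) = +$501.4 billion.

+$501.4 billion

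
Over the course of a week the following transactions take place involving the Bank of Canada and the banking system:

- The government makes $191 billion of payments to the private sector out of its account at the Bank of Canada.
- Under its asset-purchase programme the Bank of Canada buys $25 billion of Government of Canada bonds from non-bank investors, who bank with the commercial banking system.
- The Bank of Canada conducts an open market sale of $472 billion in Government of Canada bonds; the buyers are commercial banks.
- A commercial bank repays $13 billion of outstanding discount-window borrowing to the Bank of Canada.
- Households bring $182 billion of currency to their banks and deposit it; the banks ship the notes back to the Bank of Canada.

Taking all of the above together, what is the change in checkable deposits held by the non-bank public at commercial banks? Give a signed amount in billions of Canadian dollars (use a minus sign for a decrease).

+$398 billion

Bank of Canada balance sheet:
  Assets:      Securities −$447B, Loans to banks −$13B
  Liabilities: Bank reserves −$87B, Currency in circulation −$182B, Government deposits −$191B
Commercial banking system:
  Assets:      Reserves at CB −$87B, Securities +$472B
  Liabilities: Checkable deposits +$398B, Borrowings from CB −$13B
So the change in checkable deposits held by the non-bank public at commercial banks is +$398 billion.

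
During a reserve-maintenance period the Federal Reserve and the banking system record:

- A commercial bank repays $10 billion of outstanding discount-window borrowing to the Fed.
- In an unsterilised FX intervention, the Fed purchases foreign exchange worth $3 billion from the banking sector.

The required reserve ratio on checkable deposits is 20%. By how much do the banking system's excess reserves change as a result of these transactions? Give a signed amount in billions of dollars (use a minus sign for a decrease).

Discount-window repayment $10 billion: reserves −$10B, deposits 0.
FX purchase $3 billion: reserves +$3B, deposits 0.
Totals: Δreserves = −$7B, Δdeposits = 0.
Δrequired reserves = 20% × 0 = 0.
Δexcess reserves = Δreserves − Δrequired = −$7B − (0) = -$7 billion.

-$7 billion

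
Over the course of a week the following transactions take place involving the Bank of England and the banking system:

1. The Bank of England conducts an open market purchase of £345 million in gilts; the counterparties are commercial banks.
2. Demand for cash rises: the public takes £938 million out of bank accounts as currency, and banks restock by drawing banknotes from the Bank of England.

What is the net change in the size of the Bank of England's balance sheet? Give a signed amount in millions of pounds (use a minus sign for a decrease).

Bank of England balance sheet:
  Assets:      Securities +£345M
  Liabilities: Bank reserves −£593M, Currency in circulation +£938M
Commercial banking system:
  Assets:      Reserves at CB −£593M, Securities −£345M
  Liabilities: Checkable deposits −£938M
Change in total Bank of England assets = +£345 million.

+£345 million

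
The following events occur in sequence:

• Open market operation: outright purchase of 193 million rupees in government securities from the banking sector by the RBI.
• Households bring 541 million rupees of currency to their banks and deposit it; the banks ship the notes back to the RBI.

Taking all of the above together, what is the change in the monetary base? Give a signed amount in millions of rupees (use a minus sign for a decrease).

+193 million

RBI balance sheet:
  Assets:      Securities +193M
  Liabilities: Bank reserves +734M, Currency in circulation −541M
Monetary base = currency + reserves: −541M + (+734M) = +193 million.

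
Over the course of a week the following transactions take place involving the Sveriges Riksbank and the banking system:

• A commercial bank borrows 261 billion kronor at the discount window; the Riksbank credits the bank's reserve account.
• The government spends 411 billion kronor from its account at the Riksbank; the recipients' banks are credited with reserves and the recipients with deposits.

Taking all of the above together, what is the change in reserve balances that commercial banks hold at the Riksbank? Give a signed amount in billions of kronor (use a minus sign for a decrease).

+672 billion

Discount-window loan 261 billion kronor: the loan is credited to the bank's reserve account → +261B.
Government spending 411 billion kronor: government payments flow into bank reserve accounts → +411B.
Net: 261 + 411 = +672 billion.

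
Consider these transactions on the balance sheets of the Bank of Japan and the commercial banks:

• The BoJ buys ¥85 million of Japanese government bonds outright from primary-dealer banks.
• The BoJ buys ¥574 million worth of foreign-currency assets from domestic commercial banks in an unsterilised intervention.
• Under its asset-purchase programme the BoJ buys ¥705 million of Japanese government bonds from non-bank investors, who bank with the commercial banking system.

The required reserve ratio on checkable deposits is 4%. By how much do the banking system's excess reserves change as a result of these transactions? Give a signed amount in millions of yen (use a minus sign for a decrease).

OMO purchase (from banks) ¥85 million: reserves +¥85M, deposits 0.
FX purchase ¥574 million: reserves +¥574M, deposits 0.
Asset purchase (from non-banks) ¥705 million: reserves +¥705M, deposits +¥705M.
Totals: Δreserves = +¥1364M, Δdeposits = +¥705M.
Δrequired reserves = 4% × +¥705M = +¥28.2M.
Δexcess reserves = Δreserves − Δrequired = +¥1364M − (+¥28.2M) = +¥1335.8 million.

+¥1335.8 million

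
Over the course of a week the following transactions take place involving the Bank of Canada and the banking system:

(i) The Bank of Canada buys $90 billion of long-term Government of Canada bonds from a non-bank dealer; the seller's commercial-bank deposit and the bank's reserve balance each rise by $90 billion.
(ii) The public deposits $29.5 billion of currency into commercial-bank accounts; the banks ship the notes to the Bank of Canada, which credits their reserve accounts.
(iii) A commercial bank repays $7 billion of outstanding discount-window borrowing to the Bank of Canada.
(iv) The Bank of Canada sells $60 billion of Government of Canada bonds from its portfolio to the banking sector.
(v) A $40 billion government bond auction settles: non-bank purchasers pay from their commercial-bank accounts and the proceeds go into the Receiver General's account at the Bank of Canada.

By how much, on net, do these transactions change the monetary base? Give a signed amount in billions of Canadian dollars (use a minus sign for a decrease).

-$17 billion

Asset purchase (from non-banks) $90 billion: Bank of Canada balance sheet expands → +$90B.
Currency deposit $29.5 billion: just a shift between currency and reserves — both are base money → 0.
Discount-window repayment $7 billion: Bank of Canada balance sheet contracts → −$7B.
OMO sale (to banks) $60 billion: Bank of Canada balance sheet contracts → −$60B.
Government account inflow $40 billion: reserves shift to a non-base liability → −$40B.
Net: 90 + 0 − 7 − 60 − 40 = -$17 billion.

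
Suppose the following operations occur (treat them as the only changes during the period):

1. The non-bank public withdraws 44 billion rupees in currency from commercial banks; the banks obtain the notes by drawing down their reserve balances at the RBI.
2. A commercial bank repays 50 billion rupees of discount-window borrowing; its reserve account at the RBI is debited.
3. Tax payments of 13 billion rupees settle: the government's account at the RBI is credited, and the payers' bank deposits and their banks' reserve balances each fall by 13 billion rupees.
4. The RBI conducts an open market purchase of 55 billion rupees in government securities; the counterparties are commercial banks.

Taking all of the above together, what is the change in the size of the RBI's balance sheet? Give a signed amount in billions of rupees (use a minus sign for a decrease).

Currency withdrawal 44 billion rupees: only the composition of liabilities changes → 0.
Discount-window repayment 50 billion rupees: an RBI asset is shed → −50B.
Government account inflow 13 billion rupees: only the composition of liabilities changes → 0.
OMO purchase (from banks) 55 billion rupees: an RBI asset is acquired → +55B.
Net: 0 − 50 + 0 + 55 = +5 billion.

+5 billion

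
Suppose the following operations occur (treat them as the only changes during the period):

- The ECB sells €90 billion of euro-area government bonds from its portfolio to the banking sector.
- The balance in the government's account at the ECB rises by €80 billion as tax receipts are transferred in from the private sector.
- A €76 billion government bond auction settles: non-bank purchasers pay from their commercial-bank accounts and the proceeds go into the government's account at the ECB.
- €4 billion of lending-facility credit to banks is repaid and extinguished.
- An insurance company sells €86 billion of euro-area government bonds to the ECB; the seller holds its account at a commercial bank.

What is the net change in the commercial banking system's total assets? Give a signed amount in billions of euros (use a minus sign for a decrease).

-€74 billion

OMO sale (to banks) €90 billion: just an asset swap on bank balance sheets → 0.
Government account inflow €80 billion: bank balance sheets shrink → −€80B.
Government account inflow €76 billion: bank balance sheets shrink → −€76B.
Discount-window repayment €4 billion: bank balance sheets shrink → −€4B.
Asset purchase (from non-banks) €86 billion: bank balance sheets expand → +€86B.
Net: 0 − 80 − 76 − 4 + 86 = -€74 billion.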